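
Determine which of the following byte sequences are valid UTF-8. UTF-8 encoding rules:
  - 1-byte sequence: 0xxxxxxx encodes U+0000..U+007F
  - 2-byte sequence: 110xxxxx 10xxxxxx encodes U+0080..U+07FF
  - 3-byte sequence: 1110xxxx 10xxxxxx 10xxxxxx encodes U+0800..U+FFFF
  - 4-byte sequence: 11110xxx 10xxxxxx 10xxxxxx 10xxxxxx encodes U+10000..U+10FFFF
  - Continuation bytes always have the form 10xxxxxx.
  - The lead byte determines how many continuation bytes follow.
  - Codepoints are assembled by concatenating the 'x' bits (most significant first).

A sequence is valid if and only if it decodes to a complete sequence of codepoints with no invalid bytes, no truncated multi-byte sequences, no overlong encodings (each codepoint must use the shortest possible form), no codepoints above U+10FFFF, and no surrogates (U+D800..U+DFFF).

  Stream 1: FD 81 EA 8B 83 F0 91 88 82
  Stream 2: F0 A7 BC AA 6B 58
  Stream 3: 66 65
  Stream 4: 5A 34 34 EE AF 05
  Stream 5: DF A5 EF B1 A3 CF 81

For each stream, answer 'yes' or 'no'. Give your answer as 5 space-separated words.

Answer: no yes yes no yes

Derivation:
Stream 1: error at byte offset 0. INVALID
Stream 2: decodes cleanly. VALID
Stream 3: decodes cleanly. VALID
Stream 4: error at byte offset 5. INVALID
Stream 5: decodes cleanly. VALID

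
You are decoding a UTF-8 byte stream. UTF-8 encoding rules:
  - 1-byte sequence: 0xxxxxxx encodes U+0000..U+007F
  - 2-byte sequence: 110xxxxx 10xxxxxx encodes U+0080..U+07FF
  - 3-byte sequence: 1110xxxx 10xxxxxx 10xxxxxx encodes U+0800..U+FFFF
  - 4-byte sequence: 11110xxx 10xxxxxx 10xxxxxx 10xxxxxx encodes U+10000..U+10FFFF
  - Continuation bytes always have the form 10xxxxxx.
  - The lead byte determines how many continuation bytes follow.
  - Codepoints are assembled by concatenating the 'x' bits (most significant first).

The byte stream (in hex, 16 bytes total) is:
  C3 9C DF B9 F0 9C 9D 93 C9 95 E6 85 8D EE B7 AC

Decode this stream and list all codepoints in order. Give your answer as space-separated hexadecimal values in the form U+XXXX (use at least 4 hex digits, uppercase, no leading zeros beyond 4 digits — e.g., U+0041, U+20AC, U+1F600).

Byte[0]=C3: 2-byte lead, need 1 cont bytes. acc=0x3
Byte[1]=9C: continuation. acc=(acc<<6)|0x1C=0xDC
Completed: cp=U+00DC (starts at byte 0)
Byte[2]=DF: 2-byte lead, need 1 cont bytes. acc=0x1F
Byte[3]=B9: continuation. acc=(acc<<6)|0x39=0x7F9
Completed: cp=U+07F9 (starts at byte 2)
Byte[4]=F0: 4-byte lead, need 3 cont bytes. acc=0x0
Byte[5]=9C: continuation. acc=(acc<<6)|0x1C=0x1C
Byte[6]=9D: continuation. acc=(acc<<6)|0x1D=0x71D
Byte[7]=93: continuation. acc=(acc<<6)|0x13=0x1C753
Completed: cp=U+1C753 (starts at byte 4)
Byte[8]=C9: 2-byte lead, need 1 cont bytes. acc=0x9
Byte[9]=95: continuation. acc=(acc<<6)|0x15=0x255
Completed: cp=U+0255 (starts at byte 8)
Byte[10]=E6: 3-byte lead, need 2 cont bytes. acc=0x6
Byte[11]=85: continuation. acc=(acc<<6)|0x05=0x185
Byte[12]=8D: continuation. acc=(acc<<6)|0x0D=0x614D
Completed: cp=U+614D (starts at byte 10)
Byte[13]=EE: 3-byte lead, need 2 cont bytes. acc=0xE
Byte[14]=B7: continuation. acc=(acc<<6)|0x37=0x3B7
Byte[15]=AC: continuation. acc=(acc<<6)|0x2C=0xEDEC
Completed: cp=U+EDEC (starts at byte 13)

Answer: U+00DC U+07F9 U+1C753 U+0255 U+614D U+EDEC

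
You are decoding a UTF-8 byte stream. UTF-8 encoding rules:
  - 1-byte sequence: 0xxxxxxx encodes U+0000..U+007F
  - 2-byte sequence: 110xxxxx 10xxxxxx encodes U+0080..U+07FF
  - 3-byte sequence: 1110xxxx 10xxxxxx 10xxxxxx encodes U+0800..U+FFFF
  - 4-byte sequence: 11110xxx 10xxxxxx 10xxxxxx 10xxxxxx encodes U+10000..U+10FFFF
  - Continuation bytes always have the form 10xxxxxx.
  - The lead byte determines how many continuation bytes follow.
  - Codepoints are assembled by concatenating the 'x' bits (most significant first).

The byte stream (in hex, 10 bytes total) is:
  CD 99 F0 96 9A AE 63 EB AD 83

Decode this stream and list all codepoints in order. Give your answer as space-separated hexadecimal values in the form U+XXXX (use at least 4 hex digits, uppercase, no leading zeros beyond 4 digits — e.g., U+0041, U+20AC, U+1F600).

Answer: U+0359 U+166AE U+0063 U+BB43

Derivation:
Byte[0]=CD: 2-byte lead, need 1 cont bytes. acc=0xD
Byte[1]=99: continuation. acc=(acc<<6)|0x19=0x359
Completed: cp=U+0359 (starts at byte 0)
Byte[2]=F0: 4-byte lead, need 3 cont bytes. acc=0x0
Byte[3]=96: continuation. acc=(acc<<6)|0x16=0x16
Byte[4]=9A: continuation. acc=(acc<<6)|0x1A=0x59A
Byte[5]=AE: continuation. acc=(acc<<6)|0x2E=0x166AE
Completed: cp=U+166AE (starts at byte 2)
Byte[6]=63: 1-byte ASCII. cp=U+0063
Byte[7]=EB: 3-byte lead, need 2 cont bytes. acc=0xB
Byte[8]=AD: continuation. acc=(acc<<6)|0x2D=0x2ED
Byte[9]=83: continuation. acc=(acc<<6)|0x03=0xBB43
Completed: cp=U+BB43 (starts at byte 7)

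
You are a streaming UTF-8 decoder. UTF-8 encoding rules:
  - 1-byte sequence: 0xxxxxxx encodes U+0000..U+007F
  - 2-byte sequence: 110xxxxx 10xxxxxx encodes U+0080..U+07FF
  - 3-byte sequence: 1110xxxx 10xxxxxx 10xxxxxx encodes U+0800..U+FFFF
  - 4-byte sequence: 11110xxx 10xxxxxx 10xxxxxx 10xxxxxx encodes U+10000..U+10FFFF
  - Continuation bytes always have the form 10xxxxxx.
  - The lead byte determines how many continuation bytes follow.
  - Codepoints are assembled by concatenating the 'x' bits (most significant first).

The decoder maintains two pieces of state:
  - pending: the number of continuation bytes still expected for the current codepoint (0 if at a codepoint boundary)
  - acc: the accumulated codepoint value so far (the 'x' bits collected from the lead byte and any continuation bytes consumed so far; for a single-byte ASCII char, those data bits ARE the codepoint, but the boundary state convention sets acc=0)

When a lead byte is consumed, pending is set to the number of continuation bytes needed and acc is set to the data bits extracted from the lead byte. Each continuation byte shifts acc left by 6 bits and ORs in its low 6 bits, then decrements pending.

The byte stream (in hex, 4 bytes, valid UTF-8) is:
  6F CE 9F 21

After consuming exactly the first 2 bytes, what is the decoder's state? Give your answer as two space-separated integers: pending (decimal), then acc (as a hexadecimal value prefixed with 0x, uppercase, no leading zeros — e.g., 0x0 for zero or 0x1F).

Answer: 1 0xE

Derivation:
Byte[0]=6F: 1-byte. pending=0, acc=0x0
Byte[1]=CE: 2-byte lead. pending=1, acc=0xE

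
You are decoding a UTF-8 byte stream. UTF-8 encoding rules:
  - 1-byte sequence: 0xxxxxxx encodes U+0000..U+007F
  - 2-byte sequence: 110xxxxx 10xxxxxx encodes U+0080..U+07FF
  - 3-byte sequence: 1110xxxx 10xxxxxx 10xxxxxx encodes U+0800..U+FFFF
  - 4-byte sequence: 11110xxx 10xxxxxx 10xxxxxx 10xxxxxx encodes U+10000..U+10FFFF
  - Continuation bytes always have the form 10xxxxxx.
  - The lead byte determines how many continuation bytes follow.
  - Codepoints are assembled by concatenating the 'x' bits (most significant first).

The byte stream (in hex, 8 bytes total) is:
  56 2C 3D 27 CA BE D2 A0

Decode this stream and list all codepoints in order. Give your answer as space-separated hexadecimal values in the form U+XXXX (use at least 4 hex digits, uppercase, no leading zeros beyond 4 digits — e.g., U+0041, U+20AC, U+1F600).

Byte[0]=56: 1-byte ASCII. cp=U+0056
Byte[1]=2C: 1-byte ASCII. cp=U+002C
Byte[2]=3D: 1-byte ASCII. cp=U+003D
Byte[3]=27: 1-byte ASCII. cp=U+0027
Byte[4]=CA: 2-byte lead, need 1 cont bytes. acc=0xA
Byte[5]=BE: continuation. acc=(acc<<6)|0x3E=0x2BE
Completed: cp=U+02BE (starts at byte 4)
Byte[6]=D2: 2-byte lead, need 1 cont bytes. acc=0x12
Byte[7]=A0: continuation. acc=(acc<<6)|0x20=0x4A0
Completed: cp=U+04A0 (starts at byte 6)

Answer: U+0056 U+002C U+003D U+0027 U+02BE U+04A0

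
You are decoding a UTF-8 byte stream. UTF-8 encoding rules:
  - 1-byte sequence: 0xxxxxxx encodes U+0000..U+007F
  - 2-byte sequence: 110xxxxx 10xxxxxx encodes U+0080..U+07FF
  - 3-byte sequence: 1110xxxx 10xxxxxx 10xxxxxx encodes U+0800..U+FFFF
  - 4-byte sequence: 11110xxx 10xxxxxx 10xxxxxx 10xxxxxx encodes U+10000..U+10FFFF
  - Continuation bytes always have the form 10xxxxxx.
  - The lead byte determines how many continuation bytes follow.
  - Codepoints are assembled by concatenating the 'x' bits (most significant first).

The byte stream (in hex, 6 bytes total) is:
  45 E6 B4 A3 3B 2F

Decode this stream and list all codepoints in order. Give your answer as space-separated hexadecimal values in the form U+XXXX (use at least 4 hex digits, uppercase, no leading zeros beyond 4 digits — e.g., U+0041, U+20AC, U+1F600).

Byte[0]=45: 1-byte ASCII. cp=U+0045
Byte[1]=E6: 3-byte lead, need 2 cont bytes. acc=0x6
Byte[2]=B4: continuation. acc=(acc<<6)|0x34=0x1B4
Byte[3]=A3: continuation. acc=(acc<<6)|0x23=0x6D23
Completed: cp=U+6D23 (starts at byte 1)
Byte[4]=3B: 1-byte ASCII. cp=U+003B
Byte[5]=2F: 1-byte ASCII. cp=U+002F

Answer: U+0045 U+6D23 U+003B U+002F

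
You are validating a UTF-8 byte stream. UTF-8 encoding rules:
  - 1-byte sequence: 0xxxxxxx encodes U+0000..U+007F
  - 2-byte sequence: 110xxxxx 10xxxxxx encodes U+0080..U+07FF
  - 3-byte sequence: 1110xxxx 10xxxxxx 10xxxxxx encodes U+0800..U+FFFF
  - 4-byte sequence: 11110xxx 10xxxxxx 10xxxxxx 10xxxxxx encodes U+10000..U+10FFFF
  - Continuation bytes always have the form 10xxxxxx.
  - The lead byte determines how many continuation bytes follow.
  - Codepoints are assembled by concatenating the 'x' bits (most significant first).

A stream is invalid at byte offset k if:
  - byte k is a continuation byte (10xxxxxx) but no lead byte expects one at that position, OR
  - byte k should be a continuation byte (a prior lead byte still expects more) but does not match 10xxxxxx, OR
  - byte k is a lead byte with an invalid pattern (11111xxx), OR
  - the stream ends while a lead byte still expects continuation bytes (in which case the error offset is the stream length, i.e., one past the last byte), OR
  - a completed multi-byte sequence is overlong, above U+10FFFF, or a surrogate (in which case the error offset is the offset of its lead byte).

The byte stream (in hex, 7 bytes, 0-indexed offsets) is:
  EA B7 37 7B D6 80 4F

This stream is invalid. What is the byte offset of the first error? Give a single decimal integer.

Byte[0]=EA: 3-byte lead, need 2 cont bytes. acc=0xA
Byte[1]=B7: continuation. acc=(acc<<6)|0x37=0x2B7
Byte[2]=37: expected 10xxxxxx continuation. INVALID

Answer: 2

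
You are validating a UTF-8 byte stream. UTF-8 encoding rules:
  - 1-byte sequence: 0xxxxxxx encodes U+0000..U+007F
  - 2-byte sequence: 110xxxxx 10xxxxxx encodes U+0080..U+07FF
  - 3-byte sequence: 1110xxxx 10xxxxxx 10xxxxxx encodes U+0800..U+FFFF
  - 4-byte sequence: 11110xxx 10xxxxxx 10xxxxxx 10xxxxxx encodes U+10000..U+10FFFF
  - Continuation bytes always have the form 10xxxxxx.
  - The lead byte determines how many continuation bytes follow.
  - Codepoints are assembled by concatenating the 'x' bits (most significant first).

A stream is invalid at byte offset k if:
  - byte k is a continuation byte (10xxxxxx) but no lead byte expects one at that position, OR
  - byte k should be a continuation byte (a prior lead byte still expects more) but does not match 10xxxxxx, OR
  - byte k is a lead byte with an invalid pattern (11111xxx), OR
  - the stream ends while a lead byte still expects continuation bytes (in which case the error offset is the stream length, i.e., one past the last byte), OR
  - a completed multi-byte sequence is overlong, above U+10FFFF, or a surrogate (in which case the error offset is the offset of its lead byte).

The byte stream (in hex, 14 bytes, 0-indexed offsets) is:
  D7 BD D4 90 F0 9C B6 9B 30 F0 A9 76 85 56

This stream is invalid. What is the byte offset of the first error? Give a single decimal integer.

Answer: 11

Derivation:
Byte[0]=D7: 2-byte lead, need 1 cont bytes. acc=0x17
Byte[1]=BD: continuation. acc=(acc<<6)|0x3D=0x5FD
Completed: cp=U+05FD (starts at byte 0)
Byte[2]=D4: 2-byte lead, need 1 cont bytes. acc=0x14
Byte[3]=90: continuation. acc=(acc<<6)|0x10=0x510
Completed: cp=U+0510 (starts at byte 2)
Byte[4]=F0: 4-byte lead, need 3 cont bytes. acc=0x0
Byte[5]=9C: continuation. acc=(acc<<6)|0x1C=0x1C
Byte[6]=B6: continuation. acc=(acc<<6)|0x36=0x736
Byte[7]=9B: continuation. acc=(acc<<6)|0x1B=0x1CD9B
Completed: cp=U+1CD9B (starts at byte 4)
Byte[8]=30: 1-byte ASCII. cp=U+0030
Byte[9]=F0: 4-byte lead, need 3 cont bytes. acc=0x0
Byte[10]=A9: continuation. acc=(acc<<6)|0x29=0x29
Byte[11]=76: expected 10xxxxxx continuation. INVALID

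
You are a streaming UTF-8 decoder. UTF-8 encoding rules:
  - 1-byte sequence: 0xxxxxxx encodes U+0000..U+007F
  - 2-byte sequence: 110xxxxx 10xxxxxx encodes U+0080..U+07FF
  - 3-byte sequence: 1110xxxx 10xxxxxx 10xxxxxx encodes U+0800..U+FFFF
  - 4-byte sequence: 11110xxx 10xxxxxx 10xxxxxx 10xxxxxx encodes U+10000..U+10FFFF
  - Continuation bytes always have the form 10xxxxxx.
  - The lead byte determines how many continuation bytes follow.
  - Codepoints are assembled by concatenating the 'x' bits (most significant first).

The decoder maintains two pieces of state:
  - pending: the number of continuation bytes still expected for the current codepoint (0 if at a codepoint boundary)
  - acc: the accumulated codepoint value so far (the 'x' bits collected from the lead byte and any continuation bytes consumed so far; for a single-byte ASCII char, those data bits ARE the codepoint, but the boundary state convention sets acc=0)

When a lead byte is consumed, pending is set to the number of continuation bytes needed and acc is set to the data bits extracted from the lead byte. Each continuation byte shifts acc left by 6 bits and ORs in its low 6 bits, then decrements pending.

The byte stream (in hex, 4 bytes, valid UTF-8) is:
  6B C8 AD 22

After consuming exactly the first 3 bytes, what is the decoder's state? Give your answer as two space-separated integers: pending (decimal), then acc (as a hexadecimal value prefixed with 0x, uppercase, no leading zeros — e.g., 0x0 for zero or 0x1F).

Byte[0]=6B: 1-byte. pending=0, acc=0x0
Byte[1]=C8: 2-byte lead. pending=1, acc=0x8
Byte[2]=AD: continuation. acc=(acc<<6)|0x2D=0x22D, pending=0

Answer: 0 0x22D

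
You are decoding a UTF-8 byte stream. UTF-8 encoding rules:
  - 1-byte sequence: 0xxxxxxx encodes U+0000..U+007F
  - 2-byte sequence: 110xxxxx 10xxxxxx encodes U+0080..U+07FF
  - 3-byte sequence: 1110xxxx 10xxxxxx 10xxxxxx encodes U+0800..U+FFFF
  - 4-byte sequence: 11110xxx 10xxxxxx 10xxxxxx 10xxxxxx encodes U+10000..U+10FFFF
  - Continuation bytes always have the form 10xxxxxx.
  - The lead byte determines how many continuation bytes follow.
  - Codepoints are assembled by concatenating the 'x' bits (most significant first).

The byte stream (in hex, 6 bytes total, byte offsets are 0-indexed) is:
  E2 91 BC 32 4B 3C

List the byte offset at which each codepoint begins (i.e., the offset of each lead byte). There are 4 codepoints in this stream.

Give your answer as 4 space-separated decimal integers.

Answer: 0 3 4 5

Derivation:
Byte[0]=E2: 3-byte lead, need 2 cont bytes. acc=0x2
Byte[1]=91: continuation. acc=(acc<<6)|0x11=0x91
Byte[2]=BC: continuation. acc=(acc<<6)|0x3C=0x247C
Completed: cp=U+247C (starts at byte 0)
Byte[3]=32: 1-byte ASCII. cp=U+0032
Byte[4]=4B: 1-byte ASCII. cp=U+004B
Byte[5]=3C: 1-byte ASCII. cp=U+003C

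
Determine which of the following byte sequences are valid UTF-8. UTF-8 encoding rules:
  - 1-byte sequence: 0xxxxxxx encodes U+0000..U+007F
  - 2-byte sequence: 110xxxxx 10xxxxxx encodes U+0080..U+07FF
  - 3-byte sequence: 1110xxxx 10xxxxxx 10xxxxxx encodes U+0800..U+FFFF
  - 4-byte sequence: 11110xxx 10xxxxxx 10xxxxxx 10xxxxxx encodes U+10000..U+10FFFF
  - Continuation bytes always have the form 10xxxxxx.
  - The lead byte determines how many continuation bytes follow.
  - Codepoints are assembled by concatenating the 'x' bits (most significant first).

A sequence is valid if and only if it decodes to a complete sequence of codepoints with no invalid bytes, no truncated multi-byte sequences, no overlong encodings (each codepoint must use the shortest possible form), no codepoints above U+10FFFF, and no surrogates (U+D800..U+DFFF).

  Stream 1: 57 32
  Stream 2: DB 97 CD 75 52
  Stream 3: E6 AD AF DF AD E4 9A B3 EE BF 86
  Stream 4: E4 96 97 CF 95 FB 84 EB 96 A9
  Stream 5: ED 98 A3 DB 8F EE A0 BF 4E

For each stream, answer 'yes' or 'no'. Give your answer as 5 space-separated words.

Stream 1: decodes cleanly. VALID
Stream 2: error at byte offset 3. INVALID
Stream 3: decodes cleanly. VALID
Stream 4: error at byte offset 5. INVALID
Stream 5: decodes cleanly. VALID

Answer: yes no yes no yes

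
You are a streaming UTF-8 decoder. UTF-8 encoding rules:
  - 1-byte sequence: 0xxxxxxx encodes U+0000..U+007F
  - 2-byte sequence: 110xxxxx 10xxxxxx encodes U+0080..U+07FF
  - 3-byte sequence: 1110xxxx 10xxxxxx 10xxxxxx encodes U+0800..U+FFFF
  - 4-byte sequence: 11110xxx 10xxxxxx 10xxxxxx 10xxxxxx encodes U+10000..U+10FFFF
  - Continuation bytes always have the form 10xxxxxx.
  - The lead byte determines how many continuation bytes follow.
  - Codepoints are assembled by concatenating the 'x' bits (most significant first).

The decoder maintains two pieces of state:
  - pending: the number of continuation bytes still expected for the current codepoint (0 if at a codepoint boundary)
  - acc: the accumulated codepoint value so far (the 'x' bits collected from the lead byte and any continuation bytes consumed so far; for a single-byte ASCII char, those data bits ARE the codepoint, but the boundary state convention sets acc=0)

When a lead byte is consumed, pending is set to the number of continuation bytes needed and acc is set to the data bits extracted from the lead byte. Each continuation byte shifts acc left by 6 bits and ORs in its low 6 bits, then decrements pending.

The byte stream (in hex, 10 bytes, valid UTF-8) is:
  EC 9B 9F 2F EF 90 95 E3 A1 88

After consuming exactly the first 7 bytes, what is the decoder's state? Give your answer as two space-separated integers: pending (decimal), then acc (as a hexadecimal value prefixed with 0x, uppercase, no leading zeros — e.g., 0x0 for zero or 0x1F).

Answer: 0 0xF415

Derivation:
Byte[0]=EC: 3-byte lead. pending=2, acc=0xC
Byte[1]=9B: continuation. acc=(acc<<6)|0x1B=0x31B, pending=1
Byte[2]=9F: continuation. acc=(acc<<6)|0x1F=0xC6DF, pending=0
Byte[3]=2F: 1-byte. pending=0, acc=0x0
Byte[4]=EF: 3-byte lead. pending=2, acc=0xF
Byte[5]=90: continuation. acc=(acc<<6)|0x10=0x3D0, pending=1
Byte[6]=95: continuation. acc=(acc<<6)|0x15=0xF415, pending=0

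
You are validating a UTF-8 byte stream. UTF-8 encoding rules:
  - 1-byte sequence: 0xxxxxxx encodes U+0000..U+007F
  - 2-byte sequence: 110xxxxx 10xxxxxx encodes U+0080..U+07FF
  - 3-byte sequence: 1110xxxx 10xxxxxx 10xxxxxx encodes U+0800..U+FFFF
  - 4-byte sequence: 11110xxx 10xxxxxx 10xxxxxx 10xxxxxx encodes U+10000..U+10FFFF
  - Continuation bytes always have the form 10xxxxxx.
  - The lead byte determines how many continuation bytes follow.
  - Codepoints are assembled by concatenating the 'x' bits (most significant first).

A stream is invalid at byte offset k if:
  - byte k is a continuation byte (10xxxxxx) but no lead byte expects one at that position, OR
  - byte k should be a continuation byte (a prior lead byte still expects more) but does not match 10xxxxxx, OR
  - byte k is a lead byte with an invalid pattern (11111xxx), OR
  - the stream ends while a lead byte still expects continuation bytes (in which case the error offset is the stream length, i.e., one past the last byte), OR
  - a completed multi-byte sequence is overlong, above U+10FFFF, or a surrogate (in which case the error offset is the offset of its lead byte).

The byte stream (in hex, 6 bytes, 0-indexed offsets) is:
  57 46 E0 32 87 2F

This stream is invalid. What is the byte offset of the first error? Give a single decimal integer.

Answer: 3

Derivation:
Byte[0]=57: 1-byte ASCII. cp=U+0057
Byte[1]=46: 1-byte ASCII. cp=U+0046
Byte[2]=E0: 3-byte lead, need 2 cont bytes. acc=0x0
Byte[3]=32: expected 10xxxxxx continuation. INVALID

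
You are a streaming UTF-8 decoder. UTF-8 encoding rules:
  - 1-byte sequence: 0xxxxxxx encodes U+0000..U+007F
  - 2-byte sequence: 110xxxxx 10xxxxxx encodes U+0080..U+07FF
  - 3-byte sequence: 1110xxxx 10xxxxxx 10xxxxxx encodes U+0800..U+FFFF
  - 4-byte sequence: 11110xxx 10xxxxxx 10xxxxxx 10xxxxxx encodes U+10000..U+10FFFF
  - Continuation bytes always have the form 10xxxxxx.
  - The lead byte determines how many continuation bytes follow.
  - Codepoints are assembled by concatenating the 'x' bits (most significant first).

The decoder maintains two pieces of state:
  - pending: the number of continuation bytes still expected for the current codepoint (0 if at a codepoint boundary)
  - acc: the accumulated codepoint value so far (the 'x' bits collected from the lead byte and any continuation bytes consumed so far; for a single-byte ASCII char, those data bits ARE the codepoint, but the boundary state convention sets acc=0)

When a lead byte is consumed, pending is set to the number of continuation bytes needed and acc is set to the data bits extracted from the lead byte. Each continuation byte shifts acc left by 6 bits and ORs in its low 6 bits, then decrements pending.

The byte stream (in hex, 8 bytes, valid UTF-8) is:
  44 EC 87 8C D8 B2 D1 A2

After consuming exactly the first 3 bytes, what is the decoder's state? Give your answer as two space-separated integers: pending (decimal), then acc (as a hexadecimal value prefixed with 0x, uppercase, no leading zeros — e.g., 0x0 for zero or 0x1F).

Answer: 1 0x307

Derivation:
Byte[0]=44: 1-byte. pending=0, acc=0x0
Byte[1]=EC: 3-byte lead. pending=2, acc=0xC
Byte[2]=87: continuation. acc=(acc<<6)|0x07=0x307, pending=1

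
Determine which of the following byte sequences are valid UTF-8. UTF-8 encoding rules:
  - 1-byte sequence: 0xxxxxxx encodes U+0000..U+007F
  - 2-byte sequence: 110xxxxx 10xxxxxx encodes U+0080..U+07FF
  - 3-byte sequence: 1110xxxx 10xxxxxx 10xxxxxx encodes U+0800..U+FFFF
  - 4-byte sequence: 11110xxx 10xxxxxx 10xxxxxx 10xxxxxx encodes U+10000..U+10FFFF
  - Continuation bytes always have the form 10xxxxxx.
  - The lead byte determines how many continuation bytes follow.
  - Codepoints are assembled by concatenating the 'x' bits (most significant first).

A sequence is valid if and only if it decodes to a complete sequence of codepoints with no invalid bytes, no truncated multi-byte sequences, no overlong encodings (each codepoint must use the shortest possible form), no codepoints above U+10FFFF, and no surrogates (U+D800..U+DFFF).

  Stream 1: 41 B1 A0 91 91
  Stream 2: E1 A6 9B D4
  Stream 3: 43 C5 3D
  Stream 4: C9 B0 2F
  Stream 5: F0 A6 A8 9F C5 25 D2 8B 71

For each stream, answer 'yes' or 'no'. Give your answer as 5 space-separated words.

Stream 1: error at byte offset 1. INVALID
Stream 2: error at byte offset 4. INVALID
Stream 3: error at byte offset 2. INVALID
Stream 4: decodes cleanly. VALID
Stream 5: error at byte offset 5. INVALID

Answer: no no no yes no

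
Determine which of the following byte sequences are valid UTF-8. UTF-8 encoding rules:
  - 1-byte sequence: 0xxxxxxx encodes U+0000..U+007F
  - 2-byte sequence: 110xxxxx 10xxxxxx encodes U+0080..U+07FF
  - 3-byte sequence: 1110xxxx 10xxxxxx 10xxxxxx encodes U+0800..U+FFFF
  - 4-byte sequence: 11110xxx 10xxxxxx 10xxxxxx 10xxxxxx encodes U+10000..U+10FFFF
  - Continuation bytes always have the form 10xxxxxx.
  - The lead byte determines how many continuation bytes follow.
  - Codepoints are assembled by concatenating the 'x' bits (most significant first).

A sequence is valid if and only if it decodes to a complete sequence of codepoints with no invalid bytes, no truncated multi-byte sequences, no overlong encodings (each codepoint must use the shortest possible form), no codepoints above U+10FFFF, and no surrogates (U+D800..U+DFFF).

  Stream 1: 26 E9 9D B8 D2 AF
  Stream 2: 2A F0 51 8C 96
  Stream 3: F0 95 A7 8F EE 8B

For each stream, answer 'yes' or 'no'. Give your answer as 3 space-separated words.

Stream 1: decodes cleanly. VALID
Stream 2: error at byte offset 2. INVALID
Stream 3: error at byte offset 6. INVALID

Answer: yes no no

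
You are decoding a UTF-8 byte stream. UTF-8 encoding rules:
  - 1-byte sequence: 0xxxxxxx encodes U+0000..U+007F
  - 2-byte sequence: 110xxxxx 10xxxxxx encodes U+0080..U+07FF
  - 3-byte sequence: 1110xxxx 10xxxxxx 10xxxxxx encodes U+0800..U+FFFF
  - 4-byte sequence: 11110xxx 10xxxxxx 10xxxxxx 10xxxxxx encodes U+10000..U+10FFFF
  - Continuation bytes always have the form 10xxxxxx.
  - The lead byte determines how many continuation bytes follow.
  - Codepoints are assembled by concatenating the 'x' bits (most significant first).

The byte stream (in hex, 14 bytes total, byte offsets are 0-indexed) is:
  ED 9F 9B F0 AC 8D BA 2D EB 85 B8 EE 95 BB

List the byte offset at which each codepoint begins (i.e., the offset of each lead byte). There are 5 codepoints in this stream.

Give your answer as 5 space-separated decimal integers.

Byte[0]=ED: 3-byte lead, need 2 cont bytes. acc=0xD
Byte[1]=9F: continuation. acc=(acc<<6)|0x1F=0x35F
Byte[2]=9B: continuation. acc=(acc<<6)|0x1B=0xD7DB
Completed: cp=U+D7DB (starts at byte 0)
Byte[3]=F0: 4-byte lead, need 3 cont bytes. acc=0x0
Byte[4]=AC: continuation. acc=(acc<<6)|0x2C=0x2C
Byte[5]=8D: continuation. acc=(acc<<6)|0x0D=0xB0D
Byte[6]=BA: continuation. acc=(acc<<6)|0x3A=0x2C37A
Completed: cp=U+2C37A (starts at byte 3)
Byte[7]=2D: 1-byte ASCII. cp=U+002D
Byte[8]=EB: 3-byte lead, need 2 cont bytes. acc=0xB
Byte[9]=85: continuation. acc=(acc<<6)|0x05=0x2C5
Byte[10]=B8: continuation. acc=(acc<<6)|0x38=0xB178
Completed: cp=U+B178 (starts at byte 8)
Byte[11]=EE: 3-byte lead, need 2 cont bytes. acc=0xE
Byte[12]=95: continuation. acc=(acc<<6)|0x15=0x395
Byte[13]=BB: continuation. acc=(acc<<6)|0x3B=0xE57B
Completed: cp=U+E57B (starts at byte 11)

Answer: 0 3 7 8 11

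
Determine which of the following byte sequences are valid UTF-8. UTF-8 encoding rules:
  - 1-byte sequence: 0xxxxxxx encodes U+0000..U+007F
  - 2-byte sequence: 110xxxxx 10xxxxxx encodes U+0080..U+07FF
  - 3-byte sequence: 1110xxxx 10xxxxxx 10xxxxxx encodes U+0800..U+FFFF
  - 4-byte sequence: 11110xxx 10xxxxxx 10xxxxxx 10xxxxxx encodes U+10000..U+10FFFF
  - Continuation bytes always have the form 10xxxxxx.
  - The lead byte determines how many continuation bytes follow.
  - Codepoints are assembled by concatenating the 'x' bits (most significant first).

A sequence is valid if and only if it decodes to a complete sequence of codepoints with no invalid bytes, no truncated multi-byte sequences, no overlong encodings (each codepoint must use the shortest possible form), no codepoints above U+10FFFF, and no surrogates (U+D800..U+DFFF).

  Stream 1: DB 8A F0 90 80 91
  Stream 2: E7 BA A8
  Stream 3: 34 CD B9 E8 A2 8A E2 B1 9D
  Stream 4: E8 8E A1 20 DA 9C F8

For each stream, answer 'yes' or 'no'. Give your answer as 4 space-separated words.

Stream 1: decodes cleanly. VALID
Stream 2: decodes cleanly. VALID
Stream 3: decodes cleanly. VALID
Stream 4: error at byte offset 6. INVALID

Answer: yes yes yes no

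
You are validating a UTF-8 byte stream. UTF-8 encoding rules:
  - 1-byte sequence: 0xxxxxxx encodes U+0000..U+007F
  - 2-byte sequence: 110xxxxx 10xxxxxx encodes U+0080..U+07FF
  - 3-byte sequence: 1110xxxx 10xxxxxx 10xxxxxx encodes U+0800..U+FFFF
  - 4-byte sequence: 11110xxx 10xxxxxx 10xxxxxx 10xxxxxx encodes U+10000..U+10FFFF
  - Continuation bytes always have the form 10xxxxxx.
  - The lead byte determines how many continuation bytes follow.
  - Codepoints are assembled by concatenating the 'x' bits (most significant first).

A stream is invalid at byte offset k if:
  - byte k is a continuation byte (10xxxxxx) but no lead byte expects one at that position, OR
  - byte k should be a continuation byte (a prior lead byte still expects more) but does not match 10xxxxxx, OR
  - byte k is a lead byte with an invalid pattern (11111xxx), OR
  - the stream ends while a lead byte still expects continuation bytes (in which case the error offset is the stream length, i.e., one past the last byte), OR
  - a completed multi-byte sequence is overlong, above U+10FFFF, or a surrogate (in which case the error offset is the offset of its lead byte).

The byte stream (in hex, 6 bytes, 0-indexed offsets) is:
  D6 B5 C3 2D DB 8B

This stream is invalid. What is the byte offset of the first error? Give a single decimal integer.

Answer: 3

Derivation:
Byte[0]=D6: 2-byte lead, need 1 cont bytes. acc=0x16
Byte[1]=B5: continuation. acc=(acc<<6)|0x35=0x5B5
Completed: cp=U+05B5 (starts at byte 0)
Byte[2]=C3: 2-byte lead, need 1 cont bytes. acc=0x3
Byte[3]=2D: expected 10xxxxxx continuation. INVALID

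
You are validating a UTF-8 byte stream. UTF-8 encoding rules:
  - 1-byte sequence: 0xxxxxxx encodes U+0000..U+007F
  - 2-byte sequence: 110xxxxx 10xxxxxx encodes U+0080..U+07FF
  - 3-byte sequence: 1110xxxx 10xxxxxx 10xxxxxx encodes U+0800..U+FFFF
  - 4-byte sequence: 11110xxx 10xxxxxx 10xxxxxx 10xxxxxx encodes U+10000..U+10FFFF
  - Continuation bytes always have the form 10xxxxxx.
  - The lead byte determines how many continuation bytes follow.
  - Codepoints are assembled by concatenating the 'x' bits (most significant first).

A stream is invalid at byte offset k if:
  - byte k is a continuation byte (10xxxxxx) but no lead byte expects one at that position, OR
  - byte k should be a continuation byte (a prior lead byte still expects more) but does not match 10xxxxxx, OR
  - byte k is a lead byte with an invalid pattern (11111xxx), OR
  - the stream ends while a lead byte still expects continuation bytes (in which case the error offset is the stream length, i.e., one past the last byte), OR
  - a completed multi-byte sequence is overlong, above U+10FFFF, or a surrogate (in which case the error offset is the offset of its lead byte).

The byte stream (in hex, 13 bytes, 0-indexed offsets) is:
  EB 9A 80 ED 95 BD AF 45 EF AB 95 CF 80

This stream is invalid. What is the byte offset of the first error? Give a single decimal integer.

Answer: 6

Derivation:
Byte[0]=EB: 3-byte lead, need 2 cont bytes. acc=0xB
Byte[1]=9A: continuation. acc=(acc<<6)|0x1A=0x2DA
Byte[2]=80: continuation. acc=(acc<<6)|0x00=0xB680
Completed: cp=U+B680 (starts at byte 0)
Byte[3]=ED: 3-byte lead, need 2 cont bytes. acc=0xD
Byte[4]=95: continuation. acc=(acc<<6)|0x15=0x355
Byte[5]=BD: continuation. acc=(acc<<6)|0x3D=0xD57D
Completed: cp=U+D57D (starts at byte 3)
Byte[6]=AF: INVALID lead byte (not 0xxx/110x/1110/11110)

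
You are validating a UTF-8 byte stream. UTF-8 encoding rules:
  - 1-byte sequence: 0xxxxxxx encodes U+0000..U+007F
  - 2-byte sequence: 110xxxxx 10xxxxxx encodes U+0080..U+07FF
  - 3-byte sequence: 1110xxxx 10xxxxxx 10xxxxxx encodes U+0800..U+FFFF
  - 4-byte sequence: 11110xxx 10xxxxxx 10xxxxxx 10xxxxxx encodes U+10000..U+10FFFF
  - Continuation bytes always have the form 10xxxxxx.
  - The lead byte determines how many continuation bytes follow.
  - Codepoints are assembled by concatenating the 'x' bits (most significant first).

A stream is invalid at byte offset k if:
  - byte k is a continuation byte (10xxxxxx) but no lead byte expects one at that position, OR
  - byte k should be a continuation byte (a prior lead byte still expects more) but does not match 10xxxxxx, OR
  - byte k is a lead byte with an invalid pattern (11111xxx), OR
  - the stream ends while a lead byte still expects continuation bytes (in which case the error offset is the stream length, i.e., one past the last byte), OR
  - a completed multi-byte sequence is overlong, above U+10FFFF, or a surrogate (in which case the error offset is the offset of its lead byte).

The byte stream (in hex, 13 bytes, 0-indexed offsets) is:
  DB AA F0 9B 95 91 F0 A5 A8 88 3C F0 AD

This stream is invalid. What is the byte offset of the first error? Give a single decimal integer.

Byte[0]=DB: 2-byte lead, need 1 cont bytes. acc=0x1B
Byte[1]=AA: continuation. acc=(acc<<6)|0x2A=0x6EA
Completed: cp=U+06EA (starts at byte 0)
Byte[2]=F0: 4-byte lead, need 3 cont bytes. acc=0x0
Byte[3]=9B: continuation. acc=(acc<<6)|0x1B=0x1B
Byte[4]=95: continuation. acc=(acc<<6)|0x15=0x6D5
Byte[5]=91: continuation. acc=(acc<<6)|0x11=0x1B551
Completed: cp=U+1B551 (starts at byte 2)
Byte[6]=F0: 4-byte lead, need 3 cont bytes. acc=0x0
Byte[7]=A5: continuation. acc=(acc<<6)|0x25=0x25
Byte[8]=A8: continuation. acc=(acc<<6)|0x28=0x968
Byte[9]=88: continuation. acc=(acc<<6)|0x08=0x25A08
Completed: cp=U+25A08 (starts at byte 6)
Byte[10]=3C: 1-byte ASCII. cp=U+003C
Byte[11]=F0: 4-byte lead, need 3 cont bytes. acc=0x0
Byte[12]=AD: continuation. acc=(acc<<6)|0x2D=0x2D
Byte[13]: stream ended, expected continuation. INVALID

Answer: 13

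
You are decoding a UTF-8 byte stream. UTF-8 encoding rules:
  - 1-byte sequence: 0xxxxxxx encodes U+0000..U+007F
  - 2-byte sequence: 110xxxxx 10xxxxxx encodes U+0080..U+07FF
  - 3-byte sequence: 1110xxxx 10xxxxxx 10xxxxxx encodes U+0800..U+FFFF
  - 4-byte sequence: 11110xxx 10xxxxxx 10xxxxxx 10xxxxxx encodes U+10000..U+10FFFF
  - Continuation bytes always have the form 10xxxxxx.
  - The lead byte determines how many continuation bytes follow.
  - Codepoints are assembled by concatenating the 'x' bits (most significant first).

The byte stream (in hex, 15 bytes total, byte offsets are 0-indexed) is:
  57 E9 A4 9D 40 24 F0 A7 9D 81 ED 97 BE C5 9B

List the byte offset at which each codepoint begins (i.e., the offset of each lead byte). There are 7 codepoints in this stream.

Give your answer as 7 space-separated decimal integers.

Answer: 0 1 4 5 6 10 13

Derivation:
Byte[0]=57: 1-byte ASCII. cp=U+0057
Byte[1]=E9: 3-byte lead, need 2 cont bytes. acc=0x9
Byte[2]=A4: continuation. acc=(acc<<6)|0x24=0x264
Byte[3]=9D: continuation. acc=(acc<<6)|0x1D=0x991D
Completed: cp=U+991D (starts at byte 1)
Byte[4]=40: 1-byte ASCII. cp=U+0040
Byte[5]=24: 1-byte ASCII. cp=U+0024
Byte[6]=F0: 4-byte lead, need 3 cont bytes. acc=0x0
Byte[7]=A7: continuation. acc=(acc<<6)|0x27=0x27
Byte[8]=9D: continuation. acc=(acc<<6)|0x1D=0x9DD
Byte[9]=81: continuation. acc=(acc<<6)|0x01=0x27741
Completed: cp=U+27741 (starts at byte 6)
Byte[10]=ED: 3-byte lead, need 2 cont bytes. acc=0xD
Byte[11]=97: continuation. acc=(acc<<6)|0x17=0x357
Byte[12]=BE: continuation. acc=(acc<<6)|0x3E=0xD5FE
Completed: cp=U+D5FE (starts at byte 10)
Byte[13]=C5: 2-byte lead, need 1 cont bytes. acc=0x5
Byte[14]=9B: continuation. acc=(acc<<6)|0x1B=0x15B
Completed: cp=U+015B (starts at byte 13)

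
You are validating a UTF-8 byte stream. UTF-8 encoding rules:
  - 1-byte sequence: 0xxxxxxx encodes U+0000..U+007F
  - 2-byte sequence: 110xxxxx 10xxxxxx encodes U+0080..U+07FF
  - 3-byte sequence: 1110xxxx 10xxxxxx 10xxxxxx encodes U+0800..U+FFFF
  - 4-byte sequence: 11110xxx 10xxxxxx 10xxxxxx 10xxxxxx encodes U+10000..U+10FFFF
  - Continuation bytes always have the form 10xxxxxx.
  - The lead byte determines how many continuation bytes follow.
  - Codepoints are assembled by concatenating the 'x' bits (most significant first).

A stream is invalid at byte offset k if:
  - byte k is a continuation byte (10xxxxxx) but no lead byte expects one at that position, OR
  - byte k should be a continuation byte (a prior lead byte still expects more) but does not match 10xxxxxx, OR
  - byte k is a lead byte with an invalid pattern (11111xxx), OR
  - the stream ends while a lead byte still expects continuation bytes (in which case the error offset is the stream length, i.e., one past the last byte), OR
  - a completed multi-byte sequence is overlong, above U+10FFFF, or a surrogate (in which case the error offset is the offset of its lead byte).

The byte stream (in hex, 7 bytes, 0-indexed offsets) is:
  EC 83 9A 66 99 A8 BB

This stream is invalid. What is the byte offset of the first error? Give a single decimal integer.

Byte[0]=EC: 3-byte lead, need 2 cont bytes. acc=0xC
Byte[1]=83: continuation. acc=(acc<<6)|0x03=0x303
Byte[2]=9A: continuation. acc=(acc<<6)|0x1A=0xC0DA
Completed: cp=U+C0DA (starts at byte 0)
Byte[3]=66: 1-byte ASCII. cp=U+0066
Byte[4]=99: INVALID lead byte (not 0xxx/110x/1110/11110)

Answer: 4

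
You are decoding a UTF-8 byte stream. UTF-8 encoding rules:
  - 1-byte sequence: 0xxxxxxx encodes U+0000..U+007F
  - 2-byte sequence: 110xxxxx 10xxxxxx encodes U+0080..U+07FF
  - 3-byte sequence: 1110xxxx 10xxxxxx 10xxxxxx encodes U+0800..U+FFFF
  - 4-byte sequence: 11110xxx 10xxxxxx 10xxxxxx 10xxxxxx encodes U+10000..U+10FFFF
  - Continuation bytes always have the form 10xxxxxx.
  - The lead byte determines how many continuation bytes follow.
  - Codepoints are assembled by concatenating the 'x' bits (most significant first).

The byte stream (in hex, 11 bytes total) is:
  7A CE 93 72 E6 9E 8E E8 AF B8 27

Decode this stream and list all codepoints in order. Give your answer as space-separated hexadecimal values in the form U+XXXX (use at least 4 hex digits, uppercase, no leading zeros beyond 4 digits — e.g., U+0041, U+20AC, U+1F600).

Answer: U+007A U+0393 U+0072 U+678E U+8BF8 U+0027

Derivation:
Byte[0]=7A: 1-byte ASCII. cp=U+007A
Byte[1]=CE: 2-byte lead, need 1 cont bytes. acc=0xE
Byte[2]=93: continuation. acc=(acc<<6)|0x13=0x393
Completed: cp=U+0393 (starts at byte 1)
Byte[3]=72: 1-byte ASCII. cp=U+0072
Byte[4]=E6: 3-byte lead, need 2 cont bytes. acc=0x6
Byte[5]=9E: continuation. acc=(acc<<6)|0x1E=0x19E
Byte[6]=8E: continuation. acc=(acc<<6)|0x0E=0x678E
Completed: cp=U+678E (starts at byte 4)
Byte[7]=E8: 3-byte lead, need 2 cont bytes. acc=0x8
Byte[8]=AF: continuation. acc=(acc<<6)|0x2F=0x22F
Byte[9]=B8: continuation. acc=(acc<<6)|0x38=0x8BF8
Completed: cp=U+8BF8 (starts at byte 7)
Byte[10]=27: 1-byte ASCII. cp=U+0027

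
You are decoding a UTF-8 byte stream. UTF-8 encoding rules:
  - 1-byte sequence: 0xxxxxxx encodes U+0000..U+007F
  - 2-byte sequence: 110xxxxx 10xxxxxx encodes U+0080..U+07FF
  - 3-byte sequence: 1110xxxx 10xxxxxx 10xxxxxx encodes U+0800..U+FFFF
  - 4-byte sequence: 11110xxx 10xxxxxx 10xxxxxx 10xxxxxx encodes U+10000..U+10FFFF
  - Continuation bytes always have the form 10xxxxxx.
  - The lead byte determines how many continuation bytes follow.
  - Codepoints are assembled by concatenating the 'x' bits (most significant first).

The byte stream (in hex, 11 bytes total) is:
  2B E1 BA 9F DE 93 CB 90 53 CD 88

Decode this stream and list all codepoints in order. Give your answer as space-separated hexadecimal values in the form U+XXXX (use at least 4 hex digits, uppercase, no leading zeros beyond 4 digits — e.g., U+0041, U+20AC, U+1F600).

Byte[0]=2B: 1-byte ASCII. cp=U+002B
Byte[1]=E1: 3-byte lead, need 2 cont bytes. acc=0x1
Byte[2]=BA: continuation. acc=(acc<<6)|0x3A=0x7A
Byte[3]=9F: continuation. acc=(acc<<6)|0x1F=0x1E9F
Completed: cp=U+1E9F (starts at byte 1)
Byte[4]=DE: 2-byte lead, need 1 cont bytes. acc=0x1E
Byte[5]=93: continuation. acc=(acc<<6)|0x13=0x793
Completed: cp=U+0793 (starts at byte 4)
Byte[6]=CB: 2-byte lead, need 1 cont bytes. acc=0xB
Byte[7]=90: continuation. acc=(acc<<6)|0x10=0x2D0
Completed: cp=U+02D0 (starts at byte 6)
Byte[8]=53: 1-byte ASCII. cp=U+0053
Byte[9]=CD: 2-byte lead, need 1 cont bytes. acc=0xD
Byte[10]=88: continuation. acc=(acc<<6)|0x08=0x348
Completed: cp=U+0348 (starts at byte 9)

Answer: U+002B U+1E9F U+0793 U+02D0 U+0053 U+0348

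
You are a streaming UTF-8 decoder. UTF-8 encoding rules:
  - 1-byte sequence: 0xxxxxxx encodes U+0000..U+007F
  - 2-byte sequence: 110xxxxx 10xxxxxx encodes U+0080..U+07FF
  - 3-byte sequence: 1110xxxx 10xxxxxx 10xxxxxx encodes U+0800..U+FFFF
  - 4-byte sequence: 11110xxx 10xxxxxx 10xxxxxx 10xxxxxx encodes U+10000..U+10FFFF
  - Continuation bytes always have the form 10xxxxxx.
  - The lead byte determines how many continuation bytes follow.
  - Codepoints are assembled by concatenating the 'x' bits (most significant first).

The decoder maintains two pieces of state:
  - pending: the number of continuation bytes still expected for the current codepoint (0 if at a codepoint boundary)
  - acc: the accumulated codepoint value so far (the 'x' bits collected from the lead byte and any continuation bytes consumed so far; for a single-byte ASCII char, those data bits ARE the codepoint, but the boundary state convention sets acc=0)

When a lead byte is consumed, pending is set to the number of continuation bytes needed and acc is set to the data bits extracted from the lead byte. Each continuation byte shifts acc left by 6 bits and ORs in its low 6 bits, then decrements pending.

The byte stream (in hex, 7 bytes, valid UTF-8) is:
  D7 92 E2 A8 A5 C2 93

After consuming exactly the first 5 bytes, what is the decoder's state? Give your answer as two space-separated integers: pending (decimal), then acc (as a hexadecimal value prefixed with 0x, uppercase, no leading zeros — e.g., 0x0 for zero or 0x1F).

Answer: 0 0x2A25

Derivation:
Byte[0]=D7: 2-byte lead. pending=1, acc=0x17
Byte[1]=92: continuation. acc=(acc<<6)|0x12=0x5D2, pending=0
Byte[2]=E2: 3-byte lead. pending=2, acc=0x2
Byte[3]=A8: continuation. acc=(acc<<6)|0x28=0xA8, pending=1
Byte[4]=A5: continuation. acc=(acc<<6)|0x25=0x2A25, pending=0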